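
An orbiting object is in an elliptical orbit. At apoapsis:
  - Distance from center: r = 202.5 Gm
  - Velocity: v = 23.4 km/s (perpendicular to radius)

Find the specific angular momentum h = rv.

Convert to SI: r = 202.5 Gm = 2.025e+11 m; v = 23.4 km/s = 23400 m/s.
With v perpendicular to r, h = r · v.
h = 2.025e+11 · 23400 m²/s ≈ 4.738e+15 m²/s.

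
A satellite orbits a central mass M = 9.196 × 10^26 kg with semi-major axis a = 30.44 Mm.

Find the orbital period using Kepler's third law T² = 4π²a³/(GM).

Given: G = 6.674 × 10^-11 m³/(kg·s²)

Convert to SI: a = 30.44 Mm = 3.044e+07 m.
GM = G · M = 6.674e-11 · 9.196e+26 = 6.13741e+16 m³/s².
Kepler's third law: T = 2π √(a³ / GM).
Substituting a = 3.044e+07 m and GM = 6.13741e+16 m³/s²:
T = 2π √((3.044e+07)³ / 6.13741e+16) s
T ≈ 4259 s = 1.183 hours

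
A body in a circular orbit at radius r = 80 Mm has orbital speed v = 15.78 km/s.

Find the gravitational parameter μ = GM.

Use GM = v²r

Convert to SI: r = 80 Mm = 8e+07 m; v = 15.78 km/s = 15780 m/s.
For a circular orbit v² = GM/r, so GM = v² · r.
GM = (15780)² · 8e+07 m³/s² ≈ 1.992e+16 m³/s² = 1.992 × 10^16 m³/s².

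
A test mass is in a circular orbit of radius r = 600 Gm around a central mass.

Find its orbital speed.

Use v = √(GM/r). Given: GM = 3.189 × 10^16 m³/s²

Convert to SI: r = 600 Gm = 6e+11 m.
For a circular orbit, gravity supplies the centripetal force, so v = √(GM / r).
v = √(3.189e+16 / 6e+11) m/s ≈ 230.5 m/s = 230.5 m/s.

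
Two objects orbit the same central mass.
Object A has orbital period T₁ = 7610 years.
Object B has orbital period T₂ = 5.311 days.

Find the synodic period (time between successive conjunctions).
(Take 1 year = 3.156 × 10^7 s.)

Convert to SI: T₁ = 7610 years = 2.40172e+11 s; T₂ = 5.311 days = 458870 s.
T_syn = |T₁ · T₂ / (T₁ − T₂)|.
T_syn = |2.40172e+11 · 458870 / (2.40172e+11 − 458870)| s ≈ 4.589e+05 s = 5.311 days.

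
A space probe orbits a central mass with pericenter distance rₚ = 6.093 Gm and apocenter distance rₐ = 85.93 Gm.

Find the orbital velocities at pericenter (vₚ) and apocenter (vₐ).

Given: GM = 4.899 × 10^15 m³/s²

Convert to SI: rₚ = 6.093 Gm = 6.093e+09 m; rₐ = 85.93 Gm = 8.593e+10 m.
Use the vis-viva equation v² = GM(2/r − 1/a) with a = (rₚ + rₐ)/2 = (6.093e+09 + 8.593e+10)/2 = 4.60115e+10 m.
vₚ = √(GM · (2/rₚ − 1/a)) = √(4.899e+15 · (2/6.093e+09 − 1/4.60115e+10)) m/s ≈ 1225 m/s = 1.225 km/s.
vₐ = √(GM · (2/rₐ − 1/a)) = √(4.899e+15 · (2/8.593e+10 − 1/4.60115e+10)) m/s ≈ 86.89 m/s = 86.89 m/s.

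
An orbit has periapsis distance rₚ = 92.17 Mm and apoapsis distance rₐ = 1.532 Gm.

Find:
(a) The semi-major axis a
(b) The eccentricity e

Convert to SI: rₚ = 92.17 Mm = 9.217e+07 m; rₐ = 1.532 Gm = 1.532e+09 m.
(a) a = (rₚ + rₐ) / 2 = (9.217e+07 + 1.532e+09) / 2 ≈ 8.121e+08 m = 812.1 Mm.
(b) e = (rₐ − rₚ) / (rₐ + rₚ) = (1.532e+09 − 9.217e+07) / (1.532e+09 + 9.217e+07) ≈ 0.8865.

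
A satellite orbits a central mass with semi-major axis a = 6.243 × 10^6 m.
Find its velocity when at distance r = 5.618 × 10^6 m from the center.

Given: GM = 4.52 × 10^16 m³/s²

Vis-viva: v = √(GM · (2/r − 1/a)).
2/r − 1/a = 2/5.618e+06 − 1/6.243e+06 = 1.95819e-07 m⁻¹.
v = √(4.52e+16 · 1.95819e-07) m/s ≈ 9.408e+04 m/s = 94.08 km/s.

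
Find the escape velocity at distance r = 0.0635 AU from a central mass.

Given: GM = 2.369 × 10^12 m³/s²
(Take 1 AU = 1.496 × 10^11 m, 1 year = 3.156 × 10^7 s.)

Convert to SI: r = 0.0635 AU = 9.4996e+09 m.
Escape velocity comes from setting total energy to zero: ½v² − GM/r = 0 ⇒ v_esc = √(2GM / r).
v_esc = √(2 · 2.369e+12 / 9.4996e+09) m/s ≈ 22.33 m/s = 0.004711 AU/year.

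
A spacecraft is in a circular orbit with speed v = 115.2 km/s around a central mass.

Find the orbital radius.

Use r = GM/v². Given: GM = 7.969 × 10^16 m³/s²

Convert to SI: v = 115.2 km/s = 115200 m/s.
For a circular orbit, v² = GM / r, so r = GM / v².
r = 7.969e+16 / (115200)² m ≈ 6.005e+06 m = 6.005 Mm.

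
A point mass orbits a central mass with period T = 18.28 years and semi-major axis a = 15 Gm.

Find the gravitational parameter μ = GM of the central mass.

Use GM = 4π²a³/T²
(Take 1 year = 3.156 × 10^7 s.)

Convert to SI: T = 18.28 years = 5.76917e+08 s; a = 15 Gm = 1.5e+10 m.
GM = 4π² · a³ / T².
GM = 4π² · (1.5e+10)³ / (5.76917e+08)² m³/s² ≈ 4.003e+14 m³/s² = 4.003 × 10^14 m³/s².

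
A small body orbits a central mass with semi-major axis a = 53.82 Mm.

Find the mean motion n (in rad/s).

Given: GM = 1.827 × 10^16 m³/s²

Convert to SI: a = 53.82 Mm = 5.382e+07 m.
n = √(GM / a³).
n = √(1.827e+16 / (5.382e+07)³) rad/s ≈ 0.0003423 rad/s.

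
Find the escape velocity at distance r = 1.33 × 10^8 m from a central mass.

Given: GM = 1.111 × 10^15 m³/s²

Escape velocity comes from setting total energy to zero: ½v² − GM/r = 0 ⇒ v_esc = √(2GM / r).
v_esc = √(2 · 1.111e+15 / 1.33e+08) m/s ≈ 4087 m/s = 4.087 km/s.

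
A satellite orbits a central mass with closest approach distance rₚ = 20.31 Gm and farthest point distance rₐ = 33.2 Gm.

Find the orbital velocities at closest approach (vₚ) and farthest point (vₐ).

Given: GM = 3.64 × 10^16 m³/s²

Convert to SI: rₚ = 20.31 Gm = 2.031e+10 m; rₐ = 33.2 Gm = 3.32e+10 m.
Use the vis-viva equation v² = GM(2/r − 1/a) with a = (rₚ + rₐ)/2 = (2.031e+10 + 3.32e+10)/2 = 2.6755e+10 m.
vₚ = √(GM · (2/rₚ − 1/a)) = √(3.64e+16 · (2/2.031e+10 − 1/2.6755e+10)) m/s ≈ 1491 m/s = 1.491 km/s.
vₐ = √(GM · (2/rₐ − 1/a)) = √(3.64e+16 · (2/3.32e+10 − 1/2.6755e+10)) m/s ≈ 912.3 m/s = 912.3 m/s.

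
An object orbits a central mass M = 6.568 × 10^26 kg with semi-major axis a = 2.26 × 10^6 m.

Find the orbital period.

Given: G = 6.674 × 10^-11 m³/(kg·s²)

GM = G · M = 6.674e-11 · 6.568e+26 = 4.38348e+16 m³/s².
Kepler's third law: T = 2π √(a³ / GM).
Substituting a = 2.26e+06 m and GM = 4.38348e+16 m³/s²:
T = 2π √((2.26e+06)³ / 4.38348e+16) s
T ≈ 102 s = 1.699 minutes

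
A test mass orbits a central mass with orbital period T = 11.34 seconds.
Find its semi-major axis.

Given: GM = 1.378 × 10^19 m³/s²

Invert Kepler's third law: a = (GM · T² / (4π²))^(1/3).
Substituting T = 11.34 s and GM = 1.378e+19 m³/s²:
a = (1.378e+19 · (11.34)² / (4π²))^(1/3) m
a ≈ 3.554e+06 m = 3.554 Mm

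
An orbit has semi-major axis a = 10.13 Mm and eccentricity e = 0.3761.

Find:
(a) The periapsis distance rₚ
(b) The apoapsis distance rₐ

Convert to SI: a = 10.13 Mm = 1.013e+07 m.
(a) rₚ = a(1 − e) = 1.013e+07 · (1 − 0.3761) = 1.013e+07 · 0.6239 ≈ 6.32e+06 m = 6.32 Mm.
(b) rₐ = a(1 + e) = 1.013e+07 · (1 + 0.3761) = 1.013e+07 · 1.3761 ≈ 1.394e+07 m = 13.94 Mm.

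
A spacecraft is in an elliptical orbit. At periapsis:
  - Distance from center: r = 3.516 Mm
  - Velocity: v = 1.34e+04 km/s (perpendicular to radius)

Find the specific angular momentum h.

Convert to SI: r = 3.516 Mm = 3.516e+06 m; v = 1.34e+04 km/s = 1.34e+07 m/s.
With v perpendicular to r, h = r · v.
h = 3.516e+06 · 1.34e+07 m²/s ≈ 4.711e+13 m²/s.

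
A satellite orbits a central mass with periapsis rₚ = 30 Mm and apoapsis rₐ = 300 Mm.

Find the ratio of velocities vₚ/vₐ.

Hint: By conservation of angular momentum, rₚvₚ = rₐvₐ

Convert to SI: rₚ = 30 Mm = 3e+07 m; rₐ = 300 Mm = 3e+08 m.
Conservation of angular momentum gives rₚvₚ = rₐvₐ, so vₚ/vₐ = rₐ/rₚ.
vₚ/vₐ = 3e+08 / 3e+07 ≈ 10.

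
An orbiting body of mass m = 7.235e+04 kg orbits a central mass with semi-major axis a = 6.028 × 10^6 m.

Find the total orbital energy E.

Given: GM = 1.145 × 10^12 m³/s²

E = −GMm / (2a).
E = −1.145e+12 · 7.235e+04 / (2 · 6.028e+06) J ≈ -6.871e+09 J = -6.871 GJ.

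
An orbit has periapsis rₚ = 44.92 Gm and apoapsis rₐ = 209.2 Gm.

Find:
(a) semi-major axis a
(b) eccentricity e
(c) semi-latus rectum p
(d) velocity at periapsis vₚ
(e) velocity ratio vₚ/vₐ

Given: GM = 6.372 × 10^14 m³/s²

Convert to SI: rₚ = 44.92 Gm = 4.492e+10 m; rₐ = 209.2 Gm = 2.092e+11 m.
(a) a = (rₚ + rₐ)/2 = (4.492e+10 + 2.092e+11)/2 ≈ 1.271e+11 m
(b) e = (rₐ − rₚ)/(rₐ + rₚ) = (2.092e+11 − 4.492e+10)/(2.092e+11 + 4.492e+10) ≈ 0.6465
(c) From a = (rₚ + rₐ)/2 = 1.2706e+11 m and e = (rₐ − rₚ)/(rₐ + rₚ) = 0.646466, p = a(1 − e²) = 1.2706e+11 · (1 − (0.646466)²) ≈ 7.396e+10 m
(d) With a = (rₚ + rₐ)/2 = 1.2706e+11 m, vₚ = √(GM (2/rₚ − 1/a)) = √(6.372e+14 · (2/4.492e+10 − 1/1.2706e+11)) m/s ≈ 152.8 m/s
(e) Conservation of angular momentum (rₚvₚ = rₐvₐ) gives vₚ/vₐ = rₐ/rₚ = 2.092e+11/4.492e+10 ≈ 4.657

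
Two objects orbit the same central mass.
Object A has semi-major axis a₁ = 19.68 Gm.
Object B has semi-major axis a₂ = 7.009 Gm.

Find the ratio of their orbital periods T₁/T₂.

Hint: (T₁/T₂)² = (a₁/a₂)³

Convert to SI: a₁ = 19.68 Gm = 1.968e+10 m; a₂ = 7.009 Gm = 7.009e+09 m.
From Kepler's third law, (T₁/T₂)² = (a₁/a₂)³, so T₁/T₂ = (a₁/a₂)^(3/2).
a₁/a₂ = 1.968e+10 / 7.009e+09 = 2.80782.
T₁/T₂ = (2.80782)^(3/2) ≈ 4.705.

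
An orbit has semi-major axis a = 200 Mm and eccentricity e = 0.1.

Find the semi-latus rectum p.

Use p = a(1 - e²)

Convert to SI: a = 200 Mm = 2e+08 m.
p = a (1 − e²).
p = 2e+08 · (1 − (0.1)²) = 2e+08 · 0.99 ≈ 1.98e+08 m = 198 Mm.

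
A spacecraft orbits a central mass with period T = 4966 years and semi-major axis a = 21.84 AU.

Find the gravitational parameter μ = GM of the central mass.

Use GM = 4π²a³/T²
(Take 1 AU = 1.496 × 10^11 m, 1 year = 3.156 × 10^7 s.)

Convert to SI: T = 4966 years = 1.56727e+11 s; a = 21.84 AU = 3.26726e+12 m.
GM = 4π² · a³ / T².
GM = 4π² · (3.26726e+12)³ / (1.56727e+11)² m³/s² ≈ 5.606e+16 m³/s² = 5.606 × 10^16 m³/s².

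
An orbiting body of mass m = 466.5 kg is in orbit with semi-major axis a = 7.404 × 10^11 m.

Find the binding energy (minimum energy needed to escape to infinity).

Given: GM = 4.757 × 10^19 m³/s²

Total orbital energy is E = −GMm/(2a); binding energy is E_bind = −E = GMm/(2a).
E_bind = 4.757e+19 · 466.5 / (2 · 7.404e+11) J ≈ 1.499e+10 J = 14.99 GJ.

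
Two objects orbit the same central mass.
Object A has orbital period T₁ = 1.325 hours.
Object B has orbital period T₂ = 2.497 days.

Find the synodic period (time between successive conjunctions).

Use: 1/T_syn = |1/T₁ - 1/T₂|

Convert to SI: T₁ = 1.325 hours = 4770 s; T₂ = 2.497 days = 215741 s.
T_syn = |T₁ · T₂ / (T₁ − T₂)|.
T_syn = |4770 · 215741 / (4770 − 215741)| s ≈ 4878 s = 1.355 hours.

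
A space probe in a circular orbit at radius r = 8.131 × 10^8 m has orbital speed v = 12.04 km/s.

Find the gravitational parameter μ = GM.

Convert to SI: v = 12.04 km/s = 12040 m/s.
For a circular orbit v² = GM/r, so GM = v² · r.
GM = (12040)² · 8.131e+08 m³/s² ≈ 1.179e+17 m³/s² = 1.179 × 10^17 m³/s².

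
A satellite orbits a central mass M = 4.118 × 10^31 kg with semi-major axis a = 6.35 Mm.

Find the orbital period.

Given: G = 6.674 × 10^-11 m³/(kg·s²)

Convert to SI: a = 6.35 Mm = 6.35e+06 m.
GM = G · M = 6.674e-11 · 4.118e+31 = 2.74835e+21 m³/s².
Kepler's third law: T = 2π √(a³ / GM).
Substituting a = 6.35e+06 m and GM = 2.74835e+21 m³/s²:
T = 2π √((6.35e+06)³ / 2.74835e+21) s
T ≈ 1.918 s = 1.918 seconds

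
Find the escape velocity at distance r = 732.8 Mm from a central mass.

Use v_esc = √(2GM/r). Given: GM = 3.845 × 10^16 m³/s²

Convert to SI: r = 732.8 Mm = 7.328e+08 m.
Escape velocity comes from setting total energy to zero: ½v² − GM/r = 0 ⇒ v_esc = √(2GM / r).
v_esc = √(2 · 3.845e+16 / 7.328e+08) m/s ≈ 1.024e+04 m/s = 10.24 km/s.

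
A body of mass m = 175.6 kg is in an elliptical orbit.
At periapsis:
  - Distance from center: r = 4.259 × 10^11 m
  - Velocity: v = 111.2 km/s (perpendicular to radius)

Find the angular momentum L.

Convert to SI: v = 111.2 km/s = 111200 m/s.
Since v is perpendicular to r, L = m · v · r.
L = 175.6 · 111200 · 4.259e+11 kg·m²/s ≈ 8.316e+18 kg·m²/s.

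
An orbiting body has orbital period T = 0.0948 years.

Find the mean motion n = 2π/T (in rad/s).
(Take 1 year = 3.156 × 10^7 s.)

Convert to SI: T = 0.0948 years = 2.99189e+06 s.
n = 2π / T.
n = 2π / 2.99189e+06 s ≈ 2.1e-06 rad/s.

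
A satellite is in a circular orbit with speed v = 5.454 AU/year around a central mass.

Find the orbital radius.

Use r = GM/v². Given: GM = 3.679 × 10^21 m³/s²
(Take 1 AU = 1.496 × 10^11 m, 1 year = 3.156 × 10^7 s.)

Convert to SI: v = 5.454 AU/year = 25852.9 m/s.
For a circular orbit, v² = GM / r, so r = GM / v².
r = 3.679e+21 / (25852.9)² m ≈ 5.504e+12 m = 36.79 AU.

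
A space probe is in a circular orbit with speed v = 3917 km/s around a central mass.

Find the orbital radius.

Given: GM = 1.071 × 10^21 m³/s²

Convert to SI: v = 3917 km/s = 3.917e+06 m/s.
For a circular orbit, v² = GM / r, so r = GM / v².
r = 1.071e+21 / (3.917e+06)² m ≈ 6.98e+07 m = 6.98 × 10^7 m.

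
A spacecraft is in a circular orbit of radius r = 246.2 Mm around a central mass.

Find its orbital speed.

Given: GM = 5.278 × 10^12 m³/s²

Convert to SI: r = 246.2 Mm = 2.462e+08 m.
For a circular orbit, gravity supplies the centripetal force, so v = √(GM / r).
v = √(5.278e+12 / 2.462e+08) m/s ≈ 146.4 m/s = 146.4 m/s.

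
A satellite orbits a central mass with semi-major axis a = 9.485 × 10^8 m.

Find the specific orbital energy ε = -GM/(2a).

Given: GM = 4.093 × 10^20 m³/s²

ε = −GM / (2a).
ε = −4.093e+20 / (2 · 9.485e+08) J/kg ≈ -2.158e+11 J/kg = -215.8 GJ/kg.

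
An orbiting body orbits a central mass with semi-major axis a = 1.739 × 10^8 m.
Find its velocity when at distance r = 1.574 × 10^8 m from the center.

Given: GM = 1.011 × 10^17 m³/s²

Vis-viva: v = √(GM · (2/r − 1/a)).
2/r − 1/a = 2/1.574e+08 − 1/1.739e+08 = 6.95605e-09 m⁻¹.
v = √(1.011e+17 · 6.95605e-09) m/s ≈ 2.652e+04 m/s = 26.52 km/s.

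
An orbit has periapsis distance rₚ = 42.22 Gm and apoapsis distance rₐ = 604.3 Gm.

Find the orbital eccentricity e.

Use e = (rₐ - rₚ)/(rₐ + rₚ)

Convert to SI: rₚ = 42.22 Gm = 4.222e+10 m; rₐ = 604.3 Gm = 6.043e+11 m.
e = (rₐ − rₚ) / (rₐ + rₚ).
e = (6.043e+11 − 4.222e+10) / (6.043e+11 + 4.222e+10) = 5.6208e+11 / 6.4652e+11 ≈ 0.8694.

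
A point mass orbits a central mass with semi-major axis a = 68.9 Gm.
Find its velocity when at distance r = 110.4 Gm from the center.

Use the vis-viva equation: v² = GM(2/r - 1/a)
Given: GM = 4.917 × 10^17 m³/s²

Convert to SI: a = 68.9 Gm = 6.89e+10 m; r = 110.4 Gm = 1.104e+11 m.
Vis-viva: v = √(GM · (2/r − 1/a)).
2/r − 1/a = 2/1.104e+11 − 1/6.89e+10 = 3.60215e-12 m⁻¹.
v = √(4.917e+17 · 3.60215e-12) m/s ≈ 1331 m/s = 1.331 km/s.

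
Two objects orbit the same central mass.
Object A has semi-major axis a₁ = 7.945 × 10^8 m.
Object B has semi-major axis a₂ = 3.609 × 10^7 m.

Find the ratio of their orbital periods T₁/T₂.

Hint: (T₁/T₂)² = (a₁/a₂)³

From Kepler's third law, (T₁/T₂)² = (a₁/a₂)³, so T₁/T₂ = (a₁/a₂)^(3/2).
a₁/a₂ = 7.945e+08 / 3.609e+07 = 22.0144.
T₁/T₂ = (22.0144)^(3/2) ≈ 103.3.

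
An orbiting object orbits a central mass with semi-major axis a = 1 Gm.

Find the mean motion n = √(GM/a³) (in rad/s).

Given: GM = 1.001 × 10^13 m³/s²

Convert to SI: a = 1 Gm = 1e+09 m.
n = √(GM / a³).
n = √(1.001e+13 / (1e+09)³) rad/s ≈ 1e-07 rad/s.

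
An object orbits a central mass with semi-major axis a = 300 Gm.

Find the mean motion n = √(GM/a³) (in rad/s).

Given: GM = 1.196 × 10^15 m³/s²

Convert to SI: a = 300 Gm = 3e+11 m.
n = √(GM / a³).
n = √(1.196e+15 / (3e+11)³) rad/s ≈ 2.105e-10 rad/s.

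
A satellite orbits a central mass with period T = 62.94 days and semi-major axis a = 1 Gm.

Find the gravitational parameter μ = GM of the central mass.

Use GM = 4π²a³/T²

Convert to SI: T = 62.94 days = 5.43802e+06 s; a = 1 Gm = 1e+09 m.
GM = 4π² · a³ / T².
GM = 4π² · (1e+09)³ / (5.43802e+06)² m³/s² ≈ 1.335e+15 m³/s² = 1.335 × 10^15 m³/s².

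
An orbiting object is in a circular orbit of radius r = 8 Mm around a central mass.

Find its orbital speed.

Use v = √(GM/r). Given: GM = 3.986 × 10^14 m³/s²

Convert to SI: r = 8 Mm = 8e+06 m.
For a circular orbit, gravity supplies the centripetal force, so v = √(GM / r).
v = √(3.986e+14 / 8e+06) m/s ≈ 7059 m/s = 7.059 km/s.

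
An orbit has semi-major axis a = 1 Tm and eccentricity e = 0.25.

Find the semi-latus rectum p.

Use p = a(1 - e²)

Convert to SI: a = 1 Tm = 1e+12 m.
p = a (1 − e²).
p = 1e+12 · (1 − (0.25)²) = 1e+12 · 0.9375 ≈ 9.375e+11 m = 937.5 Gm.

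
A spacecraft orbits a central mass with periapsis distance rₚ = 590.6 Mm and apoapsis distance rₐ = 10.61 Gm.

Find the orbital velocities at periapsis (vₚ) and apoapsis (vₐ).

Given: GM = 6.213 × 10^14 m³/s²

Convert to SI: rₚ = 590.6 Mm = 5.906e+08 m; rₐ = 10.61 Gm = 1.061e+10 m.
Use the vis-viva equation v² = GM(2/r − 1/a) with a = (rₚ + rₐ)/2 = (5.906e+08 + 1.061e+10)/2 = 5.6003e+09 m.
vₚ = √(GM · (2/rₚ − 1/a)) = √(6.213e+14 · (2/5.906e+08 − 1/5.6003e+09)) m/s ≈ 1412 m/s = 1.412 km/s.
vₐ = √(GM · (2/rₐ − 1/a)) = √(6.213e+14 · (2/1.061e+10 − 1/5.6003e+09)) m/s ≈ 78.58 m/s = 78.58 m/s.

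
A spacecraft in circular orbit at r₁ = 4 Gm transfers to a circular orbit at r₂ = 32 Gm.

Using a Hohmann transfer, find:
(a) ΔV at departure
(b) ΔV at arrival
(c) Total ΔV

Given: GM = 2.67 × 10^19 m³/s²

Convert to SI: r₁ = 4 Gm = 4e+09 m; r₂ = 32 Gm = 3.2e+10 m.
Transfer semi-major axis: a_t = (r₁ + r₂)/2 = (4e+09 + 3.2e+10)/2 = 1.8e+10 m.
Circular speeds: v₁ = √(GM/r₁) = 81700.7 m/s, v₂ = √(GM/r₂) = 28885.6 m/s.
Transfer speeds (vis-viva v² = GM(2/r − 1/a_t)): v₁ᵗ = 108934 m/s, v₂ᵗ = 13616.8 m/s.
(a) ΔV₁ = |v₁ᵗ − v₁| ≈ 2.723e+04 m/s = 27.23 km/s.
(b) ΔV₂ = |v₂ − v₂ᵗ| ≈ 1.527e+04 m/s = 15.27 km/s.
(c) ΔV_total = ΔV₁ + ΔV₂ ≈ 4.25e+04 m/s = 42.5 km/s.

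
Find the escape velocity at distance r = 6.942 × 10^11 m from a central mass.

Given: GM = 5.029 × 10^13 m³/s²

Escape velocity comes from setting total energy to zero: ½v² − GM/r = 0 ⇒ v_esc = √(2GM / r).
v_esc = √(2 · 5.029e+13 / 6.942e+11) m/s ≈ 12.04 m/s = 12.04 m/s.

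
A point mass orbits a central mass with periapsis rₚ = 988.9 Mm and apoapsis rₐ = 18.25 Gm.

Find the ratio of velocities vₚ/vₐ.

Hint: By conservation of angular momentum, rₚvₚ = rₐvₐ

Convert to SI: rₚ = 988.9 Mm = 9.889e+08 m; rₐ = 18.25 Gm = 1.825e+10 m.
Conservation of angular momentum gives rₚvₚ = rₐvₐ, so vₚ/vₐ = rₐ/rₚ.
vₚ/vₐ = 1.825e+10 / 9.889e+08 ≈ 18.45.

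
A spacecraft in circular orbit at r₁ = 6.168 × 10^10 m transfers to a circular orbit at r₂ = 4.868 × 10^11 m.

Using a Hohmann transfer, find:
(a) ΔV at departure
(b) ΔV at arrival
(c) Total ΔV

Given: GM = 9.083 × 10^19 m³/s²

Transfer semi-major axis: a_t = (r₁ + r₂)/2 = (6.168e+10 + 4.868e+11)/2 = 2.7424e+11 m.
Circular speeds: v₁ = √(GM/r₁) = 38374.5 m/s, v₂ = √(GM/r₂) = 13659.6 m/s.
Transfer speeds (vis-viva v² = GM(2/r − 1/a_t)): v₁ᵗ = 51127.2 m/s, v₂ᵗ = 6478.08 m/s.
(a) ΔV₁ = |v₁ᵗ − v₁| ≈ 1.275e+04 m/s = 12.75 km/s.
(b) ΔV₂ = |v₂ − v₂ᵗ| ≈ 7182 m/s = 7.182 km/s.
(c) ΔV_total = ΔV₁ + ΔV₂ ≈ 1.993e+04 m/s = 19.93 km/s.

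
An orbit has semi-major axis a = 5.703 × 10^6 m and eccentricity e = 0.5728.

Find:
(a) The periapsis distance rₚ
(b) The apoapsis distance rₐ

(a) rₚ = a(1 − e) = 5.703e+06 · (1 − 0.5728) = 5.703e+06 · 0.4272 ≈ 2.436e+06 m = 2.436 × 10^6 m.
(b) rₐ = a(1 + e) = 5.703e+06 · (1 + 0.5728) = 5.703e+06 · 1.5728 ≈ 8.97e+06 m = 8.97 × 10^6 m.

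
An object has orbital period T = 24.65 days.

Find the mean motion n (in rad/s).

Convert to SI: T = 24.65 days = 2.12976e+06 s.
n = 2π / T.
n = 2π / 2.12976e+06 s ≈ 2.95e-06 rad/s.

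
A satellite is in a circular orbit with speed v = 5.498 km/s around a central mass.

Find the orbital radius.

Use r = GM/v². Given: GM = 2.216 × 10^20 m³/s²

Convert to SI: v = 5.498 km/s = 5498 m/s.
For a circular orbit, v² = GM / r, so r = GM / v².
r = 2.216e+20 / (5498)² m ≈ 7.331e+12 m = 7.331 Tm.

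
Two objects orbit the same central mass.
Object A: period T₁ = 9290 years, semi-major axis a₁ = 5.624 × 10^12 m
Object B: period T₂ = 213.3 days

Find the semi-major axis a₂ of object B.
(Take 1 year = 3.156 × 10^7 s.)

Convert to SI: T₁ = 9290 years = 2.93192e+11 s; T₂ = 213.3 days = 1.84291e+07 s.
Kepler's third law: (T₁/T₂)² = (a₁/a₂)³ ⇒ a₂ = a₁ · (T₂/T₁)^(2/3).
T₂/T₁ = 1.84291e+07 / 2.93192e+11 = 6.28567e-05.
a₂ = 5.624e+12 · (6.28567e-05)^(2/3) m ≈ 8.891e+09 m = 8.891 × 10^9 m.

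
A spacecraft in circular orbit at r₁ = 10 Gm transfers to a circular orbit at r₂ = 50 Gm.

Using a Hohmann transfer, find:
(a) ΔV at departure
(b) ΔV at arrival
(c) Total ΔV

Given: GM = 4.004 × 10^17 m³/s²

Convert to SI: r₁ = 10 Gm = 1e+10 m; r₂ = 50 Gm = 5e+10 m.
Transfer semi-major axis: a_t = (r₁ + r₂)/2 = (1e+10 + 5e+10)/2 = 3e+10 m.
Circular speeds: v₁ = √(GM/r₁) = 6327.72 m/s, v₂ = √(GM/r₂) = 2829.84 m/s.
Transfer speeds (vis-viva v² = GM(2/r − 1/a_t)): v₁ᵗ = 8169.05 m/s, v₂ᵗ = 1633.81 m/s.
(a) ΔV₁ = |v₁ᵗ − v₁| ≈ 1841 m/s = 1.841 km/s.
(b) ΔV₂ = |v₂ − v₂ᵗ| ≈ 1196 m/s = 1.196 km/s.
(c) ΔV_total = ΔV₁ + ΔV₂ ≈ 3037 m/s = 3.037 km/s.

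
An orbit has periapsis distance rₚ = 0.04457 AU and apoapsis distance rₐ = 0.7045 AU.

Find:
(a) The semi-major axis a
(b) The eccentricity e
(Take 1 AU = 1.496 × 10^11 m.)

Convert to SI: rₚ = 0.04457 AU = 6.66767e+09 m; rₐ = 0.7045 AU = 1.05393e+11 m.
(a) a = (rₚ + rₐ) / 2 = (6.66767e+09 + 1.05393e+11) / 2 ≈ 5.603e+10 m = 0.3745 AU.
(b) e = (rₐ − rₚ) / (rₐ + rₚ) = (1.05393e+11 − 6.66767e+09) / (1.05393e+11 + 6.66767e+09) ≈ 0.881.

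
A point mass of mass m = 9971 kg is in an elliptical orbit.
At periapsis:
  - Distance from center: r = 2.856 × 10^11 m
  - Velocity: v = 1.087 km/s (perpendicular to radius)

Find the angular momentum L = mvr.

Convert to SI: v = 1.087 km/s = 1087 m/s.
Since v is perpendicular to r, L = m · v · r.
L = 9971 · 1087 · 2.856e+11 kg·m²/s ≈ 3.095e+18 kg·m²/s.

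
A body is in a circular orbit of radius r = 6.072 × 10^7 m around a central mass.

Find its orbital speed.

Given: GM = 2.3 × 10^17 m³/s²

For a circular orbit, gravity supplies the centripetal force, so v = √(GM / r).
v = √(2.3e+17 / 6.072e+07) m/s ≈ 6.155e+04 m/s = 61.55 km/s.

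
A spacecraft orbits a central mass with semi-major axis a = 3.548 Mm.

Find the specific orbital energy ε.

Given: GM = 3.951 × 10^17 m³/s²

Convert to SI: a = 3.548 Mm = 3.548e+06 m.
ε = −GM / (2a).
ε = −3.951e+17 / (2 · 3.548e+06) J/kg ≈ -5.568e+10 J/kg = -55.68 GJ/kg.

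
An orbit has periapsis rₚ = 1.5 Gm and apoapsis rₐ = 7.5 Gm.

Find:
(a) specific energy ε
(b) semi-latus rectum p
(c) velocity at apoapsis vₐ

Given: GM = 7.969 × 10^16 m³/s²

Convert to SI: rₚ = 1.5 Gm = 1.5e+09 m; rₐ = 7.5 Gm = 7.5e+09 m.
(a) With a = (rₚ + rₐ)/2 = 4.5e+09 m, ε = −GM/(2a) = −7.969e+16/(2 · 4.5e+09) J/kg ≈ -8.854e+06 J/kg
(b) From a = (rₚ + rₐ)/2 = 4.5e+09 m and e = (rₐ − rₚ)/(rₐ + rₚ) = 0.666667, p = a(1 − e²) = 4.5e+09 · (1 − (0.666667)²) ≈ 2.5e+09 m
(c) With a = (rₚ + rₐ)/2 = 4.5e+09 m, vₐ = √(GM (2/rₐ − 1/a)) = √(7.969e+16 · (2/7.5e+09 − 1/4.5e+09)) m/s ≈ 1882 m/s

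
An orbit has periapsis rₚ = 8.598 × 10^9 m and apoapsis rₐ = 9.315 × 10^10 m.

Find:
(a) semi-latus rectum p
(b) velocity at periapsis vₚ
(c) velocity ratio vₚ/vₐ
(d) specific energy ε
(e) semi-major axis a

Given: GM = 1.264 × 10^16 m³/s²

(a) From a = (rₚ + rₐ)/2 = 5.0874e+10 m and e = (rₐ − rₚ)/(rₐ + rₚ) = 0.830994, p = a(1 − e²) = 5.0874e+10 · (1 − (0.830994)²) ≈ 1.574e+10 m
(b) With a = (rₚ + rₐ)/2 = 5.0874e+10 m, vₚ = √(GM (2/rₚ − 1/a)) = √(1.264e+16 · (2/8.598e+09 − 1/5.0874e+10)) m/s ≈ 1641 m/s
(c) Conservation of angular momentum (rₚvₚ = rₐvₐ) gives vₚ/vₐ = rₐ/rₚ = 9.315e+10/8.598e+09 ≈ 10.83
(d) With a = (rₚ + rₐ)/2 = 5.0874e+10 m, ε = −GM/(2a) = −1.264e+16/(2 · 5.0874e+10) J/kg ≈ -1.242e+05 J/kg
(e) a = (rₚ + rₐ)/2 = (8.598e+09 + 9.315e+10)/2 ≈ 5.087e+10 m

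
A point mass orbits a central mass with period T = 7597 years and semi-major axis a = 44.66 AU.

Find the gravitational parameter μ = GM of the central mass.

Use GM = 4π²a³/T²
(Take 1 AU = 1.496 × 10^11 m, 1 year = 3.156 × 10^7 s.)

Convert to SI: T = 7597 years = 2.39761e+11 s; a = 44.66 AU = 6.68114e+12 m.
GM = 4π² · a³ / T².
GM = 4π² · (6.68114e+12)³ / (2.39761e+11)² m³/s² ≈ 2.048e+17 m³/s² = 2.048 × 10^17 m³/s².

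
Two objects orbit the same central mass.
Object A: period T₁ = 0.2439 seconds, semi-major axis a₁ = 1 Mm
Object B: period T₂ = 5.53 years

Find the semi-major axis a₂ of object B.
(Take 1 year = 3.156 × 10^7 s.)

Convert to SI: a₁ = 1 Mm = 1e+06 m; T₂ = 5.53 years = 1.74527e+08 s.
Kepler's third law: (T₁/T₂)² = (a₁/a₂)³ ⇒ a₂ = a₁ · (T₂/T₁)^(2/3).
T₂/T₁ = 1.74527e+08 / 0.2439 = 7.15567e+08.
a₂ = 1e+06 · (7.15567e+08)^(2/3) m ≈ 8e+11 m = 800 Gm.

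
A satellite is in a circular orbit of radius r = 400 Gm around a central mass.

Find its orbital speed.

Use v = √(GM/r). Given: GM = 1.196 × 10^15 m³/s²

Convert to SI: r = 400 Gm = 4e+11 m.
For a circular orbit, gravity supplies the centripetal force, so v = √(GM / r).
v = √(1.196e+15 / 4e+11) m/s ≈ 54.68 m/s = 54.68 m/s.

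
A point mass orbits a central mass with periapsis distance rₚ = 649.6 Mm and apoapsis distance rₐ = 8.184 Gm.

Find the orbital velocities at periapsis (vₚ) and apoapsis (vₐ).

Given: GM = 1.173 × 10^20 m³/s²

Convert to SI: rₚ = 649.6 Mm = 6.496e+08 m; rₐ = 8.184 Gm = 8.184e+09 m.
Use the vis-viva equation v² = GM(2/r − 1/a) with a = (rₚ + rₐ)/2 = (6.496e+08 + 8.184e+09)/2 = 4.4168e+09 m.
vₚ = √(GM · (2/rₚ − 1/a)) = √(1.173e+20 · (2/6.496e+08 − 1/4.4168e+09)) m/s ≈ 5.784e+05 m/s = 578.4 km/s.
vₐ = √(GM · (2/rₐ − 1/a)) = √(1.173e+20 · (2/8.184e+09 − 1/4.4168e+09)) m/s ≈ 4.591e+04 m/s = 45.91 km/s.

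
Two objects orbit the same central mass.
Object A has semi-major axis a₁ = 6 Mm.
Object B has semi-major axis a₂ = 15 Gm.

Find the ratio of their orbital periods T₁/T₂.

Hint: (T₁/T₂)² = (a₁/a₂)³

Convert to SI: a₁ = 6 Mm = 6e+06 m; a₂ = 15 Gm = 1.5e+10 m.
From Kepler's third law, (T₁/T₂)² = (a₁/a₂)³, so T₁/T₂ = (a₁/a₂)^(3/2).
a₁/a₂ = 6e+06 / 1.5e+10 = 0.0004.
T₁/T₂ = (0.0004)^(3/2) ≈ 8e-06.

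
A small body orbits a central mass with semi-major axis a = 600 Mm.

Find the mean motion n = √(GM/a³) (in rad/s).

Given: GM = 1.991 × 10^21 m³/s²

Convert to SI: a = 600 Mm = 6e+08 m.
n = √(GM / a³).
n = √(1.991e+21 / (6e+08)³) rad/s ≈ 0.003036 rad/s.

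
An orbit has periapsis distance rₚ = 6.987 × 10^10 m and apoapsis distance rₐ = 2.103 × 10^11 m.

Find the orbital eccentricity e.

e = (rₐ − rₚ) / (rₐ + rₚ).
e = (2.103e+11 − 6.987e+10) / (2.103e+11 + 6.987e+10) = 1.4043e+11 / 2.8017e+11 ≈ 0.5012.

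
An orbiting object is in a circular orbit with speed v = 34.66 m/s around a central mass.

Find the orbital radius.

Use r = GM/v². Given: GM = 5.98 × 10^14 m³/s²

For a circular orbit, v² = GM / r, so r = GM / v².
r = 5.98e+14 / (34.66)² m ≈ 4.978e+11 m = 497.8 Gm.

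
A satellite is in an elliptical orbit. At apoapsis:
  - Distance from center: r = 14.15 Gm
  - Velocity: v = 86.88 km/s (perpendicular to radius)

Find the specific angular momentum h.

Convert to SI: r = 14.15 Gm = 1.415e+10 m; v = 86.88 km/s = 86880 m/s.
With v perpendicular to r, h = r · v.
h = 1.415e+10 · 86880 m²/s ≈ 1.229e+15 m²/s.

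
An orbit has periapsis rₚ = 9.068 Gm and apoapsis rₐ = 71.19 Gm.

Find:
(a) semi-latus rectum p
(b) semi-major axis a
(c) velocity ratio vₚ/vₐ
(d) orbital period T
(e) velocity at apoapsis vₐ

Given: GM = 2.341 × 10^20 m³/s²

Convert to SI: rₚ = 9.068 Gm = 9.068e+09 m; rₐ = 71.19 Gm = 7.119e+10 m.
(a) From a = (rₚ + rₐ)/2 = 4.0129e+10 m and e = (rₐ − rₚ)/(rₐ + rₚ) = 0.774029, p = a(1 − e²) = 4.0129e+10 · (1 − (0.774029)²) ≈ 1.609e+10 m
(b) a = (rₚ + rₐ)/2 = (9.068e+09 + 7.119e+10)/2 ≈ 4.013e+10 m
(c) Conservation of angular momentum (rₚvₚ = rₐvₐ) gives vₚ/vₐ = rₐ/rₚ = 7.119e+10/9.068e+09 ≈ 7.851
(d) With a = (rₚ + rₐ)/2 = 4.0129e+10 m, T = 2π √(a³/GM) = 2π √((4.0129e+10)³/2.341e+20) s ≈ 3.301e+06 s
(e) With a = (rₚ + rₐ)/2 = 4.0129e+10 m, vₐ = √(GM (2/rₐ − 1/a)) = √(2.341e+20 · (2/7.119e+10 − 1/4.0129e+10)) m/s ≈ 2.726e+04 m/s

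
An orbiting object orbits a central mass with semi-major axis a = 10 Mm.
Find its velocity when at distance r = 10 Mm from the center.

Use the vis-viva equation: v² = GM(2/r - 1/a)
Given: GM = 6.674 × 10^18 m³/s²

Convert to SI: a = 10 Mm = 1e+07 m; r = 10 Mm = 1e+07 m.
Vis-viva: v = √(GM · (2/r − 1/a)).
2/r − 1/a = 2/1e+07 − 1/1e+07 = 1e-07 m⁻¹.
v = √(6.674e+18 · 1e-07) m/s ≈ 8.169e+05 m/s = 816.9 km/s.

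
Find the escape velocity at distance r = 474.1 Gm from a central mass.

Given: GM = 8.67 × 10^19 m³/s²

Convert to SI: r = 474.1 Gm = 4.741e+11 m.
Escape velocity comes from setting total energy to zero: ½v² − GM/r = 0 ⇒ v_esc = √(2GM / r).
v_esc = √(2 · 8.67e+19 / 4.741e+11) m/s ≈ 1.912e+04 m/s = 19.12 km/s.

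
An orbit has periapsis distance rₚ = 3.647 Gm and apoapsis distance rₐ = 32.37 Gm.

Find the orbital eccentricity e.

Convert to SI: rₚ = 3.647 Gm = 3.647e+09 m; rₐ = 32.37 Gm = 3.237e+10 m.
e = (rₐ − rₚ) / (rₐ + rₚ).
e = (3.237e+10 − 3.647e+09) / (3.237e+10 + 3.647e+09) = 2.8723e+10 / 3.6017e+10 ≈ 0.7975.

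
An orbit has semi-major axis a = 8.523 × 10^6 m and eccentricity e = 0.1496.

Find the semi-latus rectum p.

p = a (1 − e²).
p = 8.523e+06 · (1 − (0.1496)²) = 8.523e+06 · 0.97762 ≈ 8.332e+06 m = 8.332 × 10^6 m.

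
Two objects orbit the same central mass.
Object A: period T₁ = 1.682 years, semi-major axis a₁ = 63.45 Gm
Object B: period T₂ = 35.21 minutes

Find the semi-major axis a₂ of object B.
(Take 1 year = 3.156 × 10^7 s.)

Convert to SI: T₁ = 1.682 years = 5.30839e+07 s; a₁ = 63.45 Gm = 6.345e+10 m; T₂ = 35.21 minutes = 2112.6 s.
Kepler's third law: (T₁/T₂)² = (a₁/a₂)³ ⇒ a₂ = a₁ · (T₂/T₁)^(2/3).
T₂/T₁ = 2112.6 / 5.30839e+07 = 3.97974e-05.
a₂ = 6.345e+10 · (3.97974e-05)^(2/3) m ≈ 7.396e+07 m = 73.96 Mm.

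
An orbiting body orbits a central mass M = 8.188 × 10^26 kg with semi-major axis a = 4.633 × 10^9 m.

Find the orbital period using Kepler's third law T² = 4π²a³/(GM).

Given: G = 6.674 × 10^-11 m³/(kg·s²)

GM = G · M = 6.674e-11 · 8.188e+26 = 5.46467e+16 m³/s².
Kepler's third law: T = 2π √(a³ / GM).
Substituting a = 4.633e+09 m and GM = 5.46467e+16 m³/s²:
T = 2π √((4.633e+09)³ / 5.46467e+16) s
T ≈ 8.476e+06 s = 98.1 days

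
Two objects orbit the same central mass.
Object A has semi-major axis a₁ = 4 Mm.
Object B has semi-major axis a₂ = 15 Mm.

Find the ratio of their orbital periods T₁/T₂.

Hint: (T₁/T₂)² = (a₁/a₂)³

Convert to SI: a₁ = 4 Mm = 4e+06 m; a₂ = 15 Mm = 1.5e+07 m.
From Kepler's third law, (T₁/T₂)² = (a₁/a₂)³, so T₁/T₂ = (a₁/a₂)^(3/2).
a₁/a₂ = 4e+06 / 1.5e+07 = 0.266667.
T₁/T₂ = (0.266667)^(3/2) ≈ 0.1377.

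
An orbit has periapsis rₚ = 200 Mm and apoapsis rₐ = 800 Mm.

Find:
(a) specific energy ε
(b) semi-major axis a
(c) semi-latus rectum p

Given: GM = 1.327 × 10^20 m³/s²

Convert to SI: rₚ = 200 Mm = 2e+08 m; rₐ = 800 Mm = 8e+08 m.
(a) With a = (rₚ + rₐ)/2 = 5e+08 m, ε = −GM/(2a) = −1.327e+20/(2 · 5e+08) J/kg ≈ -1.327e+11 J/kg
(b) a = (rₚ + rₐ)/2 = (2e+08 + 8e+08)/2 ≈ 5e+08 m
(c) From a = (rₚ + rₐ)/2 = 5e+08 m and e = (rₐ − rₚ)/(rₐ + rₚ) = 0.6, p = a(1 − e²) = 5e+08 · (1 − (0.6)²) ≈ 3.2e+08 m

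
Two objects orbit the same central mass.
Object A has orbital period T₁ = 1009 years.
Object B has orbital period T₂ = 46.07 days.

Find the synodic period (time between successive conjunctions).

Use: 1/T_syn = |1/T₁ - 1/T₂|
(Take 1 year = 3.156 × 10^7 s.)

Convert to SI: T₁ = 1009 years = 3.1844e+10 s; T₂ = 46.07 days = 3.98045e+06 s.
T_syn = |T₁ · T₂ / (T₁ − T₂)|.
T_syn = |3.1844e+10 · 3.98045e+06 / (3.1844e+10 − 3.98045e+06)| s ≈ 3.981e+06 s = 46.08 days.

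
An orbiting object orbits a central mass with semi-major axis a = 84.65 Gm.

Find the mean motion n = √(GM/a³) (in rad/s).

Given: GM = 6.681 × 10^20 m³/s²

Convert to SI: a = 84.65 Gm = 8.465e+10 m.
n = √(GM / a³).
n = √(6.681e+20 / (8.465e+10)³) rad/s ≈ 1.049e-06 rad/s.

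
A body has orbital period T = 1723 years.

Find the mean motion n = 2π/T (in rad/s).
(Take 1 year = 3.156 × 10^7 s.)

Convert to SI: T = 1723 years = 5.43779e+10 s.
n = 2π / T.
n = 2π / 5.43779e+10 s ≈ 1.155e-10 rad/s.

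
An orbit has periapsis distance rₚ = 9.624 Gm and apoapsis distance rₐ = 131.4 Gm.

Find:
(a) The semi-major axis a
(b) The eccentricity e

Convert to SI: rₚ = 9.624 Gm = 9.624e+09 m; rₐ = 131.4 Gm = 1.314e+11 m.
(a) a = (rₚ + rₐ) / 2 = (9.624e+09 + 1.314e+11) / 2 ≈ 7.051e+10 m = 70.51 Gm.
(b) e = (rₐ − rₚ) / (rₐ + rₚ) = (1.314e+11 − 9.624e+09) / (1.314e+11 + 9.624e+09) ≈ 0.8635.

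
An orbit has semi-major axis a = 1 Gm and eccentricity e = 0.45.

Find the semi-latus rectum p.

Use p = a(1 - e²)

Convert to SI: a = 1 Gm = 1e+09 m.
p = a (1 − e²).
p = 1e+09 · (1 − (0.45)²) = 1e+09 · 0.7975 ≈ 7.975e+08 m = 797.5 Mm.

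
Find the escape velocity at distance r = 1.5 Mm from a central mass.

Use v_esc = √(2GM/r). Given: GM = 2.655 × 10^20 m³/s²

Convert to SI: r = 1.5 Mm = 1.5e+06 m.
Escape velocity comes from setting total energy to zero: ½v² − GM/r = 0 ⇒ v_esc = √(2GM / r).
v_esc = √(2 · 2.655e+20 / 1.5e+06) m/s ≈ 1.881e+07 m/s = 1.881e+04 km/s.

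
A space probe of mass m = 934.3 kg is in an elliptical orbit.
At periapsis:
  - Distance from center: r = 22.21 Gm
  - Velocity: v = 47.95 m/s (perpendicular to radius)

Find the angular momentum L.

Convert to SI: r = 22.21 Gm = 2.221e+10 m.
Since v is perpendicular to r, L = m · v · r.
L = 934.3 · 47.95 · 2.221e+10 kg·m²/s ≈ 9.95e+14 kg·m²/s.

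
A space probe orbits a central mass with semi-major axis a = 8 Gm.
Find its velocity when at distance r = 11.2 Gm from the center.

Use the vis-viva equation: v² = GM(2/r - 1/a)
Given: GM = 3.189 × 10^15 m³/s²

Convert to SI: a = 8 Gm = 8e+09 m; r = 11.2 Gm = 1.12e+10 m.
Vis-viva: v = √(GM · (2/r − 1/a)).
2/r − 1/a = 2/1.12e+10 − 1/8e+09 = 5.35714e-11 m⁻¹.
v = √(3.189e+15 · 5.35714e-11) m/s ≈ 413.3 m/s = 413.3 m/s.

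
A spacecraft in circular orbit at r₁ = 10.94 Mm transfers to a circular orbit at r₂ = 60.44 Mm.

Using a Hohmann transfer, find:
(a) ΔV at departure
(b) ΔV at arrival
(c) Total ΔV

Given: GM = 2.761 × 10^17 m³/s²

Convert to SI: r₁ = 10.94 Mm = 1.094e+07 m; r₂ = 60.44 Mm = 6.044e+07 m.
Transfer semi-major axis: a_t = (r₁ + r₂)/2 = (1.094e+07 + 6.044e+07)/2 = 3.569e+07 m.
Circular speeds: v₁ = √(GM/r₁) = 158864 m/s, v₂ = √(GM/r₂) = 67588.2 m/s.
Transfer speeds (vis-viva v² = GM(2/r − 1/a_t)): v₁ᵗ = 206735 m/s, v₂ᵗ = 37420.2 m/s.
(a) ΔV₁ = |v₁ᵗ − v₁| ≈ 4.787e+04 m/s = 47.87 km/s.
(b) ΔV₂ = |v₂ − v₂ᵗ| ≈ 3.017e+04 m/s = 30.17 km/s.
(c) ΔV_total = ΔV₁ + ΔV₂ ≈ 7.804e+04 m/s = 78.04 km/s.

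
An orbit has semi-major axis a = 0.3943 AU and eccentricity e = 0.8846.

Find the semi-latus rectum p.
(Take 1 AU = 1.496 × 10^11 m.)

Convert to SI: a = 0.3943 AU = 5.89873e+10 m.
p = a (1 − e²).
p = 5.89873e+10 · (1 − (0.8846)²) = 5.89873e+10 · 0.217483 ≈ 1.283e+10 m = 0.08575 AU.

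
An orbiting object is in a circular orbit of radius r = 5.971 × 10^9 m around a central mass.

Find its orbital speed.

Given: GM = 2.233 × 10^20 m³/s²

For a circular orbit, gravity supplies the centripetal force, so v = √(GM / r).
v = √(2.233e+20 / 5.971e+09) m/s ≈ 1.934e+05 m/s = 193.4 km/s.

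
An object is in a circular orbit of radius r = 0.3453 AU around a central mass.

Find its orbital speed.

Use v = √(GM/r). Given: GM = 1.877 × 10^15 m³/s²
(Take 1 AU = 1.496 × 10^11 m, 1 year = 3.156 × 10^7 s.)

Convert to SI: r = 0.3453 AU = 5.16569e+10 m.
For a circular orbit, gravity supplies the centripetal force, so v = √(GM / r).
v = √(1.877e+15 / 5.16569e+10) m/s ≈ 190.6 m/s = 0.04021 AU/year.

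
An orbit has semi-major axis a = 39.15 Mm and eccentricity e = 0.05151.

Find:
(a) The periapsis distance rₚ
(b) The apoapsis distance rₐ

Convert to SI: a = 39.15 Mm = 3.915e+07 m.
(a) rₚ = a(1 − e) = 3.915e+07 · (1 − 0.05151) = 3.915e+07 · 0.94849 ≈ 3.713e+07 m = 37.13 Mm.
(b) rₐ = a(1 + e) = 3.915e+07 · (1 + 0.05151) = 3.915e+07 · 1.05151 ≈ 4.117e+07 m = 41.17 Mm.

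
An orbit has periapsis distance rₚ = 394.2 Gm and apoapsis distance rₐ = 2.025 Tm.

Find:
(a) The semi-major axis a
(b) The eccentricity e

Convert to SI: rₚ = 394.2 Gm = 3.942e+11 m; rₐ = 2.025 Tm = 2.025e+12 m.
(a) a = (rₚ + rₐ) / 2 = (3.942e+11 + 2.025e+12) / 2 ≈ 1.21e+12 m = 1.21 Tm.
(b) e = (rₐ − rₚ) / (rₐ + rₚ) = (2.025e+12 − 3.942e+11) / (2.025e+12 + 3.942e+11) ≈ 0.6741.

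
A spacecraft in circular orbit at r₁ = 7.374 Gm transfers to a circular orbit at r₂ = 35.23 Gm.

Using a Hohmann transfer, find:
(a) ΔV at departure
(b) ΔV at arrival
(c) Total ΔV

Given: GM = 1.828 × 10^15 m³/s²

Convert to SI: r₁ = 7.374 Gm = 7.374e+09 m; r₂ = 35.23 Gm = 3.523e+10 m.
Transfer semi-major axis: a_t = (r₁ + r₂)/2 = (7.374e+09 + 3.523e+10)/2 = 2.1302e+10 m.
Circular speeds: v₁ = √(GM/r₁) = 497.894 m/s, v₂ = √(GM/r₂) = 227.788 m/s.
Transfer speeds (vis-viva v² = GM(2/r − 1/a_t)): v₁ᵗ = 640.299 m/s, v₂ᵗ = 134.021 m/s.
(a) ΔV₁ = |v₁ᵗ − v₁| ≈ 142.4 m/s = 142.4 m/s.
(b) ΔV₂ = |v₂ − v₂ᵗ| ≈ 93.77 m/s = 93.77 m/s.
(c) ΔV_total = ΔV₁ + ΔV₂ ≈ 236.2 m/s = 236.2 m/s.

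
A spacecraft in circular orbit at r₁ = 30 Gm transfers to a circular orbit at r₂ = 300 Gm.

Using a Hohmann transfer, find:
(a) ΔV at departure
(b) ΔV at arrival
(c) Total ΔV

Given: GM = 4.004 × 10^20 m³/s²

Convert to SI: r₁ = 30 Gm = 3e+10 m; r₂ = 300 Gm = 3e+11 m.
Transfer semi-major axis: a_t = (r₁ + r₂)/2 = (3e+10 + 3e+11)/2 = 1.65e+11 m.
Circular speeds: v₁ = √(GM/r₁) = 115528 m/s, v₂ = √(GM/r₂) = 36533.1 m/s.
Transfer speeds (vis-viva v² = GM(2/r − 1/a_t)): v₁ᵗ = 155778 m/s, v₂ᵗ = 15577.8 m/s.
(a) ΔV₁ = |v₁ᵗ − v₁| ≈ 4.025e+04 m/s = 40.25 km/s.
(b) ΔV₂ = |v₂ − v₂ᵗ| ≈ 2.096e+04 m/s = 20.96 km/s.
(c) ΔV_total = ΔV₁ + ΔV₂ ≈ 6.121e+04 m/s = 61.21 km/s.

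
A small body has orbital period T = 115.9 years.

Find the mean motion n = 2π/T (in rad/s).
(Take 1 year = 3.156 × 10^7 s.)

Convert to SI: T = 115.9 years = 3.6578e+09 s.
n = 2π / T.
n = 2π / 3.6578e+09 s ≈ 1.718e-09 rad/s.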